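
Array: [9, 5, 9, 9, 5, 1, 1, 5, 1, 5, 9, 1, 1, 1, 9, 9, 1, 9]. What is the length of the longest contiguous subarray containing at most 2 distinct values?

8

Extend right; when distinct count exceeds 2, shrink from the left:
add 9: window [9] (1 distinct), len 1
add 5: window [9, 5] (2 distinct), len 2
add 9: window [9, 5, 9] (2 distinct), len 3
add 9: window [9, 5, 9, 9] (2 distinct), len 4
add 5: window [9, 5, 9, 9, 5] (2 distinct), len 5
add 1: window [5, 1] (2 distinct), len 2
add 1: window [5, 1, 1] (2 distinct), len 3
add 5: window [5, 1, 1, 5] (2 distinct), len 4
add 1: window [5, 1, 1, 5, 1] (2 distinct), len 5
add 5: window [5, 1, 1, 5, 1, 5] (2 distinct), len 6
add 9: window [5, 9] (2 distinct), len 2
add 1: window [9, 1] (2 distinct), len 2
add 1: window [9, 1, 1] (2 distinct), len 3
add 1: window [9, 1, 1, 1] (2 distinct), len 4
add 9: window [9, 1, 1, 1, 9] (2 distinct), len 5
add 9: window [9, 1, 1, 1, 9, 9] (2 distinct), len 6
add 1: window [9, 1, 1, 1, 9, 9, 1] (2 distinct), len 7
add 9: window [9, 1, 1, 1, 9, 9, 1, 9] (2 distinct), len 8
Longest length with ≤2 distinct: 8.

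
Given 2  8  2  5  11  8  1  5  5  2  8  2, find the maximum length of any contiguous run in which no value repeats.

5

add 2: [2] len 1
add 8: [2, 8] len 2
add 2 (repeat 2, move left end past it): [8, 2] len 2
add 5: [8, 2, 5] len 3
add 11: [8, 2, 5, 11] len 4
add 8 (repeat 8, move left end past it): [2, 5, 11, 8] len 4
add 1: [2, 5, 11, 8, 1] len 5
add 5 (repeat 5, move left end past it): [11, 8, 1, 5] len 4
add 5 (repeat 5, move left end past it): [5] len 1
add 2: [5, 2] len 2
add 8: [5, 2, 8] len 3
add 2 (repeat 2, move left end past it): [8, 2] len 2
Longest all-distinct length: 5.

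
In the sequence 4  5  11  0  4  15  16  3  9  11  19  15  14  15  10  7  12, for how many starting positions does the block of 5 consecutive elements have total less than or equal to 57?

(4, 5, 11, 0, 4) → sum 24  ≤ 57 ✓
(5, 11, 0, 4, 15) → sum 35  ≤ 57 ✓
(11, 0, 4, 15, 16) → sum 46  ≤ 57 ✓
(0, 4, 15, 16, 3) → sum 38  ≤ 57 ✓
(4, 15, 16, 3, 9) → sum 47  ≤ 57 ✓
(15, 16, 3, 9, 11) → sum 54  ≤ 57 ✓
(16, 3, 9, 11, 19) → sum 58
(3, 9, 11, 19, 15) → sum 57  ≤ 57 ✓
(9, 11, 19, 15, 14) → sum 68
(11, 19, 15, 14, 15) → sum 74
(19, 15, 14, 15, 10) → sum 73
(15, 14, 15, 10, 7) → sum 61
(14, 15, 10, 7, 12) → sum 58
7 windows satisfy the condition.

7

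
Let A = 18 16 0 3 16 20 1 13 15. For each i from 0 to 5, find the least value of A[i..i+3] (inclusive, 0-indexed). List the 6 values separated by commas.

[18, 16, 0, 3] → min 0
[16, 0, 3, 16] → min 0
[0, 3, 16, 20] → min 0
[3, 16, 20, 1] → min 1
[16, 20, 1, 13] → min 1
[20, 1, 13, 15] → min 1

0, 0, 0, 1, 1, 1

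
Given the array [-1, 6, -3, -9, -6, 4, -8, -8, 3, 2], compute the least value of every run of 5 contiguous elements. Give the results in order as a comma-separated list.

[-1, 6, -3, -9, -6] → min -9
[6, -3, -9, -6, 4] → min -9
[-3, -9, -6, 4, -8] → min -9
[-9, -6, 4, -8, -8] → min -9
[-6, 4, -8, -8, 3] → min -8
[4, -8, -8, 3, 2] → min -8

-9, -9, -9, -9, -8, -8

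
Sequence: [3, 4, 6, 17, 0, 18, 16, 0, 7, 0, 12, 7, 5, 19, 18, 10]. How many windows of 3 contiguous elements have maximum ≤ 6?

1

[3, 4, 6] → max 6  ≤ 6 ✓
[4, 6, 17] → max 17
[6, 17, 0] → max 17
[17, 0, 18] → max 18
[0, 18, 16] → max 18
[18, 16, 0] → max 18
[16, 0, 7] → max 16
[0, 7, 0] → max 7
[7, 0, 12] → max 12
[0, 12, 7] → max 12
[12, 7, 5] → max 12
[7, 5, 19] → max 19
[5, 19, 18] → max 19
[19, 18, 10] → max 19
1 window satisfy the condition.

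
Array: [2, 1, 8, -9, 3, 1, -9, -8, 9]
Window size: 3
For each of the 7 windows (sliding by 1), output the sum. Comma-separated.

11, 0, 2, -5, -5, -16, -8

(2, 1, 8) → sum 11
(1, 8, -9) → sum 0
(8, -9, 3) → sum 2
(-9, 3, 1) → sum -5
(3, 1, -9) → sum -5
(1, -9, -8) → sum -16
(-9, -8, 9) → sum -8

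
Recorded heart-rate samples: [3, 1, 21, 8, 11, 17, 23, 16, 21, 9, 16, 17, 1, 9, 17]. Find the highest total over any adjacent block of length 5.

Each size-5 window and its sum:
[3, 1, 21, 8, 11] → sum 44
[1, 21, 8, 11, 17] → sum 58
[21, 8, 11, 17, 23] → sum 80
[8, 11, 17, 23, 16] → sum 75
[11, 17, 23, 16, 21] → sum 88
[17, 23, 16, 21, 9] → sum 86
[23, 16, 21, 9, 16] → sum 85
[16, 21, 9, 16, 17] → sum 79
[21, 9, 16, 17, 1] → sum 64
[9, 16, 17, 1, 9] → sum 52
[16, 17, 1, 9, 17] → sum 60
Highest of these is 88.

88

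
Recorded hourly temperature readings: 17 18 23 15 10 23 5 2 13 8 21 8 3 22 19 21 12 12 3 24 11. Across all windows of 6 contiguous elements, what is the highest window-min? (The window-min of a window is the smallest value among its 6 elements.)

10

Window mins for each of the 16 positions:
17 18 23 15 10 23 → min 10
18 23 15 10 23 5 → min 5
23 15 10 23 5 2 → min 2
15 10 23 5 2 13 → min 2
10 23 5 2 13 8 → min 2
23 5 2 13 8 21 → min 2
5 2 13 8 21 8 → min 2
2 13 8 21 8 3 → min 2
13 8 21 8 3 22 → min 3
8 21 8 3 22 19 → min 3
21 8 3 22 19 21 → min 3
8 3 22 19 21 12 → min 3
3 22 19 21 12 12 → min 3
22 19 21 12 12 3 → min 3
19 21 12 12 3 24 → min 3
21 12 12 3 24 11 → min 3
Highest of these is 10.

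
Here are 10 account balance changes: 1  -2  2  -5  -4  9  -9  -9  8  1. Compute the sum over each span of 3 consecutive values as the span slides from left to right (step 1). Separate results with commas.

1, -5, -7, 0, -4, -9, -10, 0

[1, -2, 2] → sum 1
[-2, 2, -5] → sum -5
[2, -5, -4] → sum -7
[-5, -4, 9] → sum 0
[-4, 9, -9] → sum -4
[9, -9, -9] → sum -9
[-9, -9, 8] → sum -10
[-9, 8, 1] → sum 0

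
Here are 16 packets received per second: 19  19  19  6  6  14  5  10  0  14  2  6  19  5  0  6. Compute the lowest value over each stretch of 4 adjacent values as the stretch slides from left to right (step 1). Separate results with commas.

[19, 19, 19, 6] → min 6
[19, 19, 6, 6] → min 6
[19, 6, 6, 14] → min 6
[6, 6, 14, 5] → min 5
[6, 14, 5, 10] → min 5
[14, 5, 10, 0] → min 0
[5, 10, 0, 14] → min 0
[10, 0, 14, 2] → min 0
[0, 14, 2, 6] → min 0
[14, 2, 6, 19] → min 2
[2, 6, 19, 5] → min 2
[6, 19, 5, 0] → min 0
[19, 5, 0, 6] → min 0

6, 6, 6, 5, 5, 0, 0, 0, 0, 2, 2, 0, 0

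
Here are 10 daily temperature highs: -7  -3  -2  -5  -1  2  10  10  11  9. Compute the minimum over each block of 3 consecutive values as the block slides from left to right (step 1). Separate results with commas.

[-7, -3, -2] → min -7
[-3, -2, -5] → min -5
[-2, -5, -1] → min -5
[-5, -1, 2] → min -5
[-1, 2, 10] → min -1
[2, 10, 10] → min 2
[10, 10, 11] → min 10
[10, 11, 9] → min 9

-7, -5, -5, -5, -1, 2, 10, 9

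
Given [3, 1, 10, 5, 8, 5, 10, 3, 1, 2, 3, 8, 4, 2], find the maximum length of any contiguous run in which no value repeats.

6

add 3: [3] len 1
add 1: [3, 1] len 2
add 10: [3, 1, 10] len 3
add 5: [3, 1, 10, 5] len 4
add 8: [3, 1, 10, 5, 8] len 5
add 5 (repeat 5, move left end past it): [8, 5] len 2
add 10: [8, 5, 10] len 3
add 3: [8, 5, 10, 3] len 4
add 1: [8, 5, 10, 3, 1] len 5
add 2: [8, 5, 10, 3, 1, 2] len 6
add 3 (repeat 3, move left end past it): [1, 2, 3] len 3
add 8: [1, 2, 3, 8] len 4
add 4: [1, 2, 3, 8, 4] len 5
add 2 (repeat 2, move left end past it): [3, 8, 4, 2] len 4
Longest all-distinct length: 6.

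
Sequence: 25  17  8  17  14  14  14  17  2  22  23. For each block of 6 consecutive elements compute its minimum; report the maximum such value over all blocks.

(25, 17, 8, 17, 14, 14) → min 8
(17, 8, 17, 14, 14, 14) → min 8
(8, 17, 14, 14, 14, 17) → min 8
(17, 14, 14, 14, 17, 2) → min 2
(14, 14, 14, 17, 2, 22) → min 2
(14, 14, 17, 2, 22, 23) → min 2
Maximum of these is 8.

8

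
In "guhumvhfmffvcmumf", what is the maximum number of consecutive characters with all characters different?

5

add g: [g] len 1
add u: [g, u] len 2
add h: [g, u, h] len 3
add u (repeat u, move left end past it): [h, u] len 2
add m: [h, u, m] len 3
add v: [h, u, m, v] len 4
add h (repeat h, move left end past it): [u, m, v, h] len 4
add f: [u, m, v, h, f] len 5
add m (repeat m, move left end past it): [v, h, f, m] len 4
add f (repeat f, move left end past it): [m, f] len 2
add f (repeat f, move left end past it): [f] len 1
add v: [f, v] len 2
add c: [f, v, c] len 3
add m: [f, v, c, m] len 4
add u: [f, v, c, m, u] len 5
add m (repeat m, move left end past it): [u, m] len 2
add f: [u, m, f] len 3
Longest all-distinct length: 5.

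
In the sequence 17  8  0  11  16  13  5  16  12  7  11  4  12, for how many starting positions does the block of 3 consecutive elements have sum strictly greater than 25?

17 8 0 → sum 25
8 0 11 → sum 19
0 11 16 → sum 27  > 25 ✓
11 16 13 → sum 40  > 25 ✓
16 13 5 → sum 34  > 25 ✓
13 5 16 → sum 34  > 25 ✓
5 16 12 → sum 33  > 25 ✓
16 12 7 → sum 35  > 25 ✓
12 7 11 → sum 30  > 25 ✓
7 11 4 → sum 22
11 4 12 → sum 27  > 25 ✓
8 windows satisfy the condition.

8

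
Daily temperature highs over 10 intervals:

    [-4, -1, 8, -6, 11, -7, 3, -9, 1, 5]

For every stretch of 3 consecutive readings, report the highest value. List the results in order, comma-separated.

8, 8, 11, 11, 11, 3, 3, 5

-4 -1 8 → max 8
-1 8 -6 → max 8
8 -6 11 → max 11
-6 11 -7 → max 11
11 -7 3 → max 11
-7 3 -9 → max 3
3 -9 1 → max 3
-9 1 5 → max 5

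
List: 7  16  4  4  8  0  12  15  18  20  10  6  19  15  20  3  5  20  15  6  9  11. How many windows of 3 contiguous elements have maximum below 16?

[7, 16, 4] → max 16
[16, 4, 4] → max 16
[4, 4, 8] → max 8  < 16 ✓
[4, 8, 0] → max 8  < 16 ✓
[8, 0, 12] → max 12  < 16 ✓
[0, 12, 15] → max 15  < 16 ✓
[12, 15, 18] → max 18
[15, 18, 20] → max 20
[18, 20, 10] → max 20
[20, 10, 6] → max 20
[10, 6, 19] → max 19
[6, 19, 15] → max 19
[19, 15, 20] → max 20
[15, 20, 3] → max 20
[20, 3, 5] → max 20
[3, 5, 20] → max 20
[5, 20, 15] → max 20
[20, 15, 6] → max 20
[15, 6, 9] → max 15  < 16 ✓
[6, 9, 11] → max 11  < 16 ✓
6 windows satisfy the condition.

6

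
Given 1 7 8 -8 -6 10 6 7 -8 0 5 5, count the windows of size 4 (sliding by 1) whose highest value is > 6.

8

1 7 8 -8 → max 8  > 6 ✓
7 8 -8 -6 → max 8  > 6 ✓
8 -8 -6 10 → max 10  > 6 ✓
-8 -6 10 6 → max 10  > 6 ✓
-6 10 6 7 → max 10  > 6 ✓
10 6 7 -8 → max 10  > 6 ✓
6 7 -8 0 → max 7  > 6 ✓
7 -8 0 5 → max 7  > 6 ✓
-8 0 5 5 → max 5
8 windows satisfy the condition.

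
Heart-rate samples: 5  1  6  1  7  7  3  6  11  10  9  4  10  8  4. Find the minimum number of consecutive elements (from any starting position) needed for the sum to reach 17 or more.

2

add 5: running sum 5 < 17
add 1: running sum 6 < 17
add 6: running sum 12 < 17
add 1: running sum 13 < 17
add 7: shortest ending here [5, 1, 6, 1, 7] sum 20, len 5
add 7: shortest ending here [6, 1, 7, 7] sum 21, len 4
add 3: shortest ending here [7, 7, 3] sum 17, len 3
add 6: shortest ending here [7, 7, 3, 6] sum 23, len 4
add 11: shortest ending here [6, 11] sum 17, len 2
add 10: shortest ending here [11, 10] sum 21, len 2
add 9: shortest ending here [10, 9] sum 19, len 2
add 4: shortest ending here [10, 9, 4] sum 23, len 3
add 10: shortest ending here [9, 4, 10] sum 23, len 3
add 8: shortest ending here [10, 8] sum 18, len 2
add 4: shortest ending here [10, 8, 4] sum 22, len 3
Shortest qualifying length: 2.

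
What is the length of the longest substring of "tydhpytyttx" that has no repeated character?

5

add t: [t] len 1
add y: [t, y] len 2
add d: [t, y, d] len 3
add h: [t, y, d, h] len 4
add p: [t, y, d, h, p] len 5
add y (repeat y, move left end past it): [d, h, p, y] len 4
add t: [d, h, p, y, t] len 5
add y (repeat y, move left end past it): [t, y] len 2
add t (repeat t, move left end past it): [y, t] len 2
add t (repeat t, move left end past it): [t] len 1
add x: [t, x] len 2
Longest all-distinct length: 5.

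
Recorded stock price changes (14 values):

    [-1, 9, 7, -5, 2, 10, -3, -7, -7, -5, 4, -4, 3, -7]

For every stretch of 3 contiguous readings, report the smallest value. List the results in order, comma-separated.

-1, -5, -5, -5, -3, -7, -7, -7, -7, -5, -4, -7

Sliding a size-3 window across the 14 values:
-1 9 7 → min -1
9 7 -5 → min -5
7 -5 2 → min -5
-5 2 10 → min -5
2 10 -3 → min -3
10 -3 -7 → min -7
-3 -7 -7 → min -7
-7 -7 -5 → min -7
-7 -5 4 → min -7
-5 4 -4 → min -5
4 -4 3 → min -4
-4 3 -7 → min -7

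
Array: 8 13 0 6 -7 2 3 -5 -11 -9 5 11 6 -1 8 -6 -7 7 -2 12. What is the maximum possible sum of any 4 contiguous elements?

[8, 13, 0, 6] → sum 27
[13, 0, 6, -7] → sum 12
[0, 6, -7, 2] → sum 1
[6, -7, 2, 3] → sum 4
[-7, 2, 3, -5] → sum -7
[2, 3, -5, -11] → sum -11
[3, -5, -11, -9] → sum -22
[-5, -11, -9, 5] → sum -20
[-11, -9, 5, 11] → sum -4
[-9, 5, 11, 6] → sum 13
[5, 11, 6, -1] → sum 21
[11, 6, -1, 8] → sum 24
[6, -1, 8, -6] → sum 7
[-1, 8, -6, -7] → sum -6
[8, -6, -7, 7] → sum 2
[-6, -7, 7, -2] → sum -8
[-7, 7, -2, 12] → sum 10
Maximum of these is 27.

27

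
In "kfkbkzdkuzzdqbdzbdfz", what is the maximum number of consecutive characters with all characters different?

4

[k] len 1
[k, f] len 2
[f, k] len 2
[f, k, b] len 3
[b, k] len 2
[b, k, z] len 3
[b, k, z, d] len 4
[z, d, k] len 3
[z, d, k, u] len 4
[d, k, u, z] len 4
[z] len 1
[z, d] len 2
[z, d, q] len 3
[z, d, q, b] len 4
[q, b, d] len 3
[q, b, d, z] len 4
[d, z, b] len 3
[z, b, d] len 3
[z, b, d, f] len 4
[b, d, f, z] len 4
Longest all-distinct length: 4.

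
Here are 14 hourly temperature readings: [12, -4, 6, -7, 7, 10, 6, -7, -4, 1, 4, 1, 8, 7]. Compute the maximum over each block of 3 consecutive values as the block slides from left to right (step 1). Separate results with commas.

12, 6, 7, 10, 10, 10, 6, 1, 4, 4, 8, 8

(12, -4, 6) → max 12
(-4, 6, -7) → max 6
(6, -7, 7) → max 7
(-7, 7, 10) → max 10
(7, 10, 6) → max 10
(10, 6, -7) → max 10
(6, -7, -4) → max 6
(-7, -4, 1) → max 1
(-4, 1, 4) → max 4
(1, 4, 1) → max 4
(4, 1, 8) → max 8
(1, 8, 7) → max 8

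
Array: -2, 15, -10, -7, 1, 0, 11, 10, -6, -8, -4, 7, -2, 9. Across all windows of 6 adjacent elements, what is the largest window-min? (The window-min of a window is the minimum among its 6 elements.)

Each size-6 window and its min:
-2 15 -10 -7 1 0 → min -10
15 -10 -7 1 0 11 → min -10
-10 -7 1 0 11 10 → min -10
-7 1 0 11 10 -6 → min -7
1 0 11 10 -6 -8 → min -8
0 11 10 -6 -8 -4 → min -8
11 10 -6 -8 -4 7 → min -8
10 -6 -8 -4 7 -2 → min -8
-6 -8 -4 7 -2 9 → min -8
Largest of these is -7.

-7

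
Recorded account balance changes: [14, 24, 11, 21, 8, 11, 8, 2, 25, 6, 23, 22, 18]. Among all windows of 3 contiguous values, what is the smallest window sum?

21

14 24 11 → sum 49
24 11 21 → sum 56
11 21 8 → sum 40
21 8 11 → sum 40
8 11 8 → sum 27
11 8 2 → sum 21
8 2 25 → sum 35
2 25 6 → sum 33
25 6 23 → sum 54
6 23 22 → sum 51
23 22 18 → sum 63
Smallest of these is 21.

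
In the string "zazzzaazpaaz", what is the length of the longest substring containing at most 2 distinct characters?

[z] 1 distinct, len 1
[z, a] 2 distinct, len 2
[z, a, z] 2 distinct, len 3
[z, a, z, z] 2 distinct, len 4
[z, a, z, z, z] 2 distinct, len 5
[z, a, z, z, z, a] 2 distinct, len 6
[z, a, z, z, z, a, a] 2 distinct, len 7
[z, a, z, z, z, a, a, z] 2 distinct, len 8
[z, p] 2 distinct, len 2
[p, a] 2 distinct, len 2
[p, a, a] 2 distinct, len 3
[a, a, z] 2 distinct, len 3
Longest length with ≤2 distinct: 8.

8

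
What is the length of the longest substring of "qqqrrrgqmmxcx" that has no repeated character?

[q] len 1
[q] len 1
[q] len 1
[q, r] len 2
[r] len 1
[r] len 1
[r, g] len 2
[r, g, q] len 3
[r, g, q, m] len 4
[m] len 1
[m, x] len 2
[m, x, c] len 3
[c, x] len 2
Longest all-distinct length: 4.

4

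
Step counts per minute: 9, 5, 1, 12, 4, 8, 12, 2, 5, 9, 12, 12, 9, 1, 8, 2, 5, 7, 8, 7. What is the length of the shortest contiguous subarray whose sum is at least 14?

2

add 9: running sum 9 < 14
end 1: [9, 5] sum 14, len 2
end 2: [9, 5, 1] sum 15, len 3
end 3: [5, 1, 12] sum 18, len 3
end 4: [12, 4] sum 16, len 2
end 5: [12, 4, 8] sum 24, len 3
end 6: [8, 12] sum 20, len 2
end 7: [12, 2] sum 14, len 2
end 8: [12, 2, 5] sum 19, len 3
end 9: [5, 9] sum 14, len 2
end 10: [9, 12] sum 21, len 2
end 11: [12, 12] sum 24, len 2
end 12: [12, 9] sum 21, len 2
end 13: [12, 9, 1] sum 22, len 3
end 14: [9, 1, 8] sum 18, len 3
end 15: [9, 1, 8, 2] sum 20, len 4
end 16: [8, 2, 5] sum 15, len 3
end 17: [2, 5, 7] sum 14, len 3
end 18: [7, 8] sum 15, len 2
end 19: [8, 7] sum 15, len 2
Shortest qualifying length: 2.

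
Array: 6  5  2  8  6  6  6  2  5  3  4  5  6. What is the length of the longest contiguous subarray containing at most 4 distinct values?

[6] 1 distinct, len 1
[6, 5] 2 distinct, len 2
[6, 5, 2] 3 distinct, len 3
[6, 5, 2, 8] 4 distinct, len 4
[6, 5, 2, 8, 6] 4 distinct, len 5
[6, 5, 2, 8, 6, 6] 4 distinct, len 6
[6, 5, 2, 8, 6, 6, 6] 4 distinct, len 7
[6, 5, 2, 8, 6, 6, 6, 2] 4 distinct, len 8
[6, 5, 2, 8, 6, 6, 6, 2, 5] 4 distinct, len 9
[6, 6, 6, 2, 5, 3] 4 distinct, len 6
[2, 5, 3, 4] 4 distinct, len 4
[2, 5, 3, 4, 5] 4 distinct, len 5
[5, 3, 4, 5, 6] 4 distinct, len 5
Longest length with ≤4 distinct: 9.

9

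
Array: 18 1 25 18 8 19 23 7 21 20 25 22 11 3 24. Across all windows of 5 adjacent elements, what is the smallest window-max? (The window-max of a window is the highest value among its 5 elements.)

23

[18, 1, 25, 18, 8] → max 25
[1, 25, 18, 8, 19] → max 25
[25, 18, 8, 19, 23] → max 25
[18, 8, 19, 23, 7] → max 23
[8, 19, 23, 7, 21] → max 23
[19, 23, 7, 21, 20] → max 23
[23, 7, 21, 20, 25] → max 25
[7, 21, 20, 25, 22] → max 25
[21, 20, 25, 22, 11] → max 25
[20, 25, 22, 11, 3] → max 25
[25, 22, 11, 3, 24] → max 25
Smallest of these is 23.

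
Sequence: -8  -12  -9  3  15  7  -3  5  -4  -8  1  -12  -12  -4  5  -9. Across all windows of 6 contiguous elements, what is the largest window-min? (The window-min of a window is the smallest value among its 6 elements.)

Window mins for each of the 11 positions:
(-8, -12, -9, 3, 15, 7) → min -12
(-12, -9, 3, 15, 7, -3) → min -12
(-9, 3, 15, 7, -3, 5) → min -9
(3, 15, 7, -3, 5, -4) → min -4
(15, 7, -3, 5, -4, -8) → min -8
(7, -3, 5, -4, -8, 1) → min -8
(-3, 5, -4, -8, 1, -12) → min -12
(5, -4, -8, 1, -12, -12) → min -12
(-4, -8, 1, -12, -12, -4) → min -12
(-8, 1, -12, -12, -4, 5) → min -12
(1, -12, -12, -4, 5, -9) → min -12
Largest of these is -4.

-4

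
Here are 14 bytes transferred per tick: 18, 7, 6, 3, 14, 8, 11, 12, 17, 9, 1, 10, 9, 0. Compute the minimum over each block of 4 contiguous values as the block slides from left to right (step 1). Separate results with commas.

[18, 7, 6, 3] → min 3
[7, 6, 3, 14] → min 3
[6, 3, 14, 8] → min 3
[3, 14, 8, 11] → min 3
[14, 8, 11, 12] → min 8
[8, 11, 12, 17] → min 8
[11, 12, 17, 9] → min 9
[12, 17, 9, 1] → min 1
[17, 9, 1, 10] → min 1
[9, 1, 10, 9] → min 1
[1, 10, 9, 0] → min 0

3, 3, 3, 3, 8, 8, 9, 1, 1, 1, 0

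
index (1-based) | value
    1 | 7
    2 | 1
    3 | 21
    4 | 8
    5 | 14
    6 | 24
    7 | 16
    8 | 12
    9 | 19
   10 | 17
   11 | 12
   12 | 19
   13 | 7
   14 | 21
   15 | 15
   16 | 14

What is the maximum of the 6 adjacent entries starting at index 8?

Elements at indices 8..13: 12, 19, 17, 12, 19, 7
max(12, 19, 17, 12, 19, 7) = 19

19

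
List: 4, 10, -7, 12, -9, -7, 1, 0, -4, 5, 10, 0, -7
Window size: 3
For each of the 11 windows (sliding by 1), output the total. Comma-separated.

7, 15, -4, -4, -15, -6, -3, 1, 11, 15, 3

Sliding a size-3 window across the 13 values:
(4, 10, -7) → sum 7
(10, -7, 12) → sum 15
(-7, 12, -9) → sum -4
(12, -9, -7) → sum -4
(-9, -7, 1) → sum -15
(-7, 1, 0) → sum -6
(1, 0, -4) → sum -3
(0, -4, 5) → sum 1
(-4, 5, 10) → sum 11
(5, 10, 0) → sum 15
(10, 0, -7) → sum 3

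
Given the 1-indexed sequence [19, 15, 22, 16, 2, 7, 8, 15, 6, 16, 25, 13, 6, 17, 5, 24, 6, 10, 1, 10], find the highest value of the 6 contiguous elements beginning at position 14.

24

Elements at indices 14..19: 17, 5, 24, 6, 10, 1
max(17, 5, 24, 6, 10, 1) = 24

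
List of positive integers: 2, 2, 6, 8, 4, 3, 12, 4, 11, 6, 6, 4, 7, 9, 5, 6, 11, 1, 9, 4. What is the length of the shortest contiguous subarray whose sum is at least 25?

3

add 2: running sum 2 < 25
add 2: running sum 4 < 25
add 6: running sum 10 < 25
add 8: running sum 18 < 25
add 4: running sum 22 < 25
end 5: [2, 2, 6, 8, 4, 3] sum 25, len 6
end 6: [8, 4, 3, 12] sum 27, len 4
end 7: [8, 4, 3, 12, 4] sum 31, len 5
end 8: [12, 4, 11] sum 27, len 3
end 9: [12, 4, 11, 6] sum 33, len 4
end 10: [4, 11, 6, 6] sum 27, len 4
end 11: [11, 6, 6, 4] sum 27, len 4
end 12: [11, 6, 6, 4, 7] sum 34, len 5
end 13: [6, 4, 7, 9] sum 26, len 4
end 14: [4, 7, 9, 5] sum 25, len 4
end 15: [7, 9, 5, 6] sum 27, len 4
end 16: [9, 5, 6, 11] sum 31, len 4
end 17: [9, 5, 6, 11, 1] sum 32, len 5
end 18: [6, 11, 1, 9] sum 27, len 4
end 19: [11, 1, 9, 4] sum 25, len 4
Shortest qualifying length: 3.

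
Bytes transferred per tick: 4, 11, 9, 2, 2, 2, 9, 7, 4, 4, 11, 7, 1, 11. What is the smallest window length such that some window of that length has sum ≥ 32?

5

Extend right; whenever the sum reaches 32, record the length and shrink from the left:
add 4: running sum 4 < 32
add 11: running sum 15 < 32
add 9: running sum 24 < 32
add 2: running sum 26 < 32
add 2: running sum 28 < 32
add 2: running sum 30 < 32
end 6: [11, 9, 2, 2, 2, 9] sum 35, len 6
end 7: [11, 9, 2, 2, 2, 9, 7] sum 42, len 7
end 8: [9, 2, 2, 2, 9, 7, 4] sum 35, len 7
end 9: [9, 2, 2, 2, 9, 7, 4, 4] sum 39, len 8
end 10: [9, 7, 4, 4, 11] sum 35, len 5
end 11: [7, 4, 4, 11, 7] sum 33, len 5
end 12: [7, 4, 4, 11, 7, 1] sum 34, len 6
end 13: [4, 11, 7, 1, 11] sum 34, len 5
Shortest qualifying length: 5.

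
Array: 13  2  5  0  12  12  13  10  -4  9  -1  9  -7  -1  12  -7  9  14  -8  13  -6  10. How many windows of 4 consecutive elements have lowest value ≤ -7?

10

(13, 2, 5, 0) → min 0
(2, 5, 0, 12) → min 0
(5, 0, 12, 12) → min 0
(0, 12, 12, 13) → min 0
(12, 12, 13, 10) → min 10
(12, 13, 10, -4) → min -4
(13, 10, -4, 9) → min -4
(10, -4, 9, -1) → min -4
(-4, 9, -1, 9) → min -4
(9, -1, 9, -7) → min -7  ≤ -7 ✓
(-1, 9, -7, -1) → min -7  ≤ -7 ✓
(9, -7, -1, 12) → min -7  ≤ -7 ✓
(-7, -1, 12, -7) → min -7  ≤ -7 ✓
(-1, 12, -7, 9) → min -7  ≤ -7 ✓
(12, -7, 9, 14) → min -7  ≤ -7 ✓
(-7, 9, 14, -8) → min -8  ≤ -7 ✓
(9, 14, -8, 13) → min -8  ≤ -7 ✓
(14, -8, 13, -6) → min -8  ≤ -7 ✓
(-8, 13, -6, 10) → min -8  ≤ -7 ✓
10 windows satisfy the condition.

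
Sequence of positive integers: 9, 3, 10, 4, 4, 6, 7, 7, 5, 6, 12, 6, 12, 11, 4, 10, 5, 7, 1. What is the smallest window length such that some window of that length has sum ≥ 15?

2

add 9: running sum 9 < 15
add 3: running sum 12 < 15
add 10: shortest ending here [9, 3, 10] sum 22, len 3
add 4: shortest ending here [3, 10, 4] sum 17, len 3
add 4: shortest ending here [10, 4, 4] sum 18, len 3
add 6: shortest ending here [10, 4, 4, 6] sum 24, len 4
add 7: shortest ending here [4, 6, 7] sum 17, len 3
add 7: shortest ending here [6, 7, 7] sum 20, len 3
add 5: shortest ending here [7, 7, 5] sum 19, len 3
add 6: shortest ending here [7, 5, 6] sum 18, len 3
add 12: shortest ending here [6, 12] sum 18, len 2
add 6: shortest ending here [12, 6] sum 18, len 2
add 12: shortest ending here [6, 12] sum 18, len 2
add 11: shortest ending here [12, 11] sum 23, len 2
add 4: shortest ending here [11, 4] sum 15, len 2
add 10: shortest ending here [11, 4, 10] sum 25, len 3
add 5: shortest ending here [10, 5] sum 15, len 2
add 7: shortest ending here [10, 5, 7] sum 22, len 3
add 1: shortest ending here [10, 5, 7, 1] sum 23, len 4
Shortest qualifying length: 2.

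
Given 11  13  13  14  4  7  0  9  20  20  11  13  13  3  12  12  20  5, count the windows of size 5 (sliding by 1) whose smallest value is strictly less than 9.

12

(11, 13, 13, 14, 4) → min 4  < 9 ✓
(13, 13, 14, 4, 7) → min 4  < 9 ✓
(13, 14, 4, 7, 0) → min 0  < 9 ✓
(14, 4, 7, 0, 9) → min 0  < 9 ✓
(4, 7, 0, 9, 20) → min 0  < 9 ✓
(7, 0, 9, 20, 20) → min 0  < 9 ✓
(0, 9, 20, 20, 11) → min 0  < 9 ✓
(9, 20, 20, 11, 13) → min 9
(20, 20, 11, 13, 13) → min 11
(20, 11, 13, 13, 3) → min 3  < 9 ✓
(11, 13, 13, 3, 12) → min 3  < 9 ✓
(13, 13, 3, 12, 12) → min 3  < 9 ✓
(13, 3, 12, 12, 20) → min 3  < 9 ✓
(3, 12, 12, 20, 5) → min 3  < 9 ✓
12 windows satisfy the condition.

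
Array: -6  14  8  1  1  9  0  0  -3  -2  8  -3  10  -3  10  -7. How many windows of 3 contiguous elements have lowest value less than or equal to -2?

[-6, 14, 8] → min -6  ≤ -2 ✓
[14, 8, 1] → min 1
[8, 1, 1] → min 1
[1, 1, 9] → min 1
[1, 9, 0] → min 0
[9, 0, 0] → min 0
[0, 0, -3] → min -3  ≤ -2 ✓
[0, -3, -2] → min -3  ≤ -2 ✓
[-3, -2, 8] → min -3  ≤ -2 ✓
[-2, 8, -3] → min -3  ≤ -2 ✓
[8, -3, 10] → min -3  ≤ -2 ✓
[-3, 10, -3] → min -3  ≤ -2 ✓
[10, -3, 10] → min -3  ≤ -2 ✓
[-3, 10, -7] → min -7  ≤ -2 ✓
9 windows satisfy the condition.

9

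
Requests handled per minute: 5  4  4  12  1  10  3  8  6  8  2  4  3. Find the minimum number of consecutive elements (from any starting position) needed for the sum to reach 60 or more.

10

add 5: running sum 5 < 60
add 4: running sum 9 < 60
add 4: running sum 13 < 60
add 12: running sum 25 < 60
add 1: running sum 26 < 60
add 10: running sum 36 < 60
add 3: running sum 39 < 60
add 8: running sum 47 < 60
add 6: running sum 53 < 60
end 9: [5, 4, 4, 12, 1, 10, 3, 8, 6, 8] sum 61, len 10
end 10: [5, 4, 4, 12, 1, 10, 3, 8, 6, 8, 2] sum 63, len 11
end 11: [4, 4, 12, 1, 10, 3, 8, 6, 8, 2, 4] sum 62, len 11
end 12: [4, 12, 1, 10, 3, 8, 6, 8, 2, 4, 3] sum 61, len 11
Shortest qualifying length: 10.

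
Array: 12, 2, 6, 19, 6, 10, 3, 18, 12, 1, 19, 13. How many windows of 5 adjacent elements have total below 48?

(12, 2, 6, 19, 6) → sum 45  < 48 ✓
(2, 6, 19, 6, 10) → sum 43  < 48 ✓
(6, 19, 6, 10, 3) → sum 44  < 48 ✓
(19, 6, 10, 3, 18) → sum 56
(6, 10, 3, 18, 12) → sum 49
(10, 3, 18, 12, 1) → sum 44  < 48 ✓
(3, 18, 12, 1, 19) → sum 53
(18, 12, 1, 19, 13) → sum 63
4 windows satisfy the condition.

4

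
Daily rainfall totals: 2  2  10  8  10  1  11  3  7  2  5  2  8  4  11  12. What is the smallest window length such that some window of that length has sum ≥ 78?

add 2: running sum 2 < 78
add 2: running sum 4 < 78
add 10: running sum 14 < 78
add 8: running sum 22 < 78
add 10: running sum 32 < 78
add 1: running sum 33 < 78
add 11: running sum 44 < 78
add 3: running sum 47 < 78
add 7: running sum 54 < 78
add 2: running sum 56 < 78
add 5: running sum 61 < 78
add 2: running sum 63 < 78
add 8: running sum 71 < 78
add 4: running sum 75 < 78
end 14: [10, 8, 10, 1, 11, 3, 7, 2, 5, 2, 8, 4, 11] sum 82, len 13
end 15: [8, 10, 1, 11, 3, 7, 2, 5, 2, 8, 4, 11, 12] sum 84, len 13
Shortest qualifying length: 13.

13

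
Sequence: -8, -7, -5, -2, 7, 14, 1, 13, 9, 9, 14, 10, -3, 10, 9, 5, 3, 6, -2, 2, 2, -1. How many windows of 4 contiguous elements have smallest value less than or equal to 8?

-8 -7 -5 -2 → min -8  ≤ 8 ✓
-7 -5 -2 7 → min -7  ≤ 8 ✓
-5 -2 7 14 → min -5  ≤ 8 ✓
-2 7 14 1 → min -2  ≤ 8 ✓
7 14 1 13 → min 1  ≤ 8 ✓
14 1 13 9 → min 1  ≤ 8 ✓
1 13 9 9 → min 1  ≤ 8 ✓
13 9 9 14 → min 9
9 9 14 10 → min 9
9 14 10 -3 → min -3  ≤ 8 ✓
14 10 -3 10 → min -3  ≤ 8 ✓
10 -3 10 9 → min -3  ≤ 8 ✓
-3 10 9 5 → min -3  ≤ 8 ✓
10 9 5 3 → min 3  ≤ 8 ✓
9 5 3 6 → min 3  ≤ 8 ✓
5 3 6 -2 → min -2  ≤ 8 ✓
3 6 -2 2 → min -2  ≤ 8 ✓
6 -2 2 2 → min -2  ≤ 8 ✓
-2 2 2 -1 → min -2  ≤ 8 ✓
17 windows satisfy the condition.

17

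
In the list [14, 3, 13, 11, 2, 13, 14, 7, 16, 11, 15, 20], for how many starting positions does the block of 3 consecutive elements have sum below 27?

2

14 3 13 → sum 30
3 13 11 → sum 27
13 11 2 → sum 26  < 27 ✓
11 2 13 → sum 26  < 27 ✓
2 13 14 → sum 29
13 14 7 → sum 34
14 7 16 → sum 37
7 16 11 → sum 34
16 11 15 → sum 42
11 15 20 → sum 46
2 windows satisfy the condition.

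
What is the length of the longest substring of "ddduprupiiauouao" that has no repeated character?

4

[d] len 1
[d] len 1
[d] len 1
[d, u] len 2
[d, u, p] len 3
[d, u, p, r] len 4
[p, r, u] len 3
[r, u, p] len 3
[r, u, p, i] len 4
[i] len 1
[i, a] len 2
[i, a, u] len 3
[i, a, u, o] len 4
[o, u] len 2
[o, u, a] len 3
[u, a, o] len 3
Longest all-distinct length: 4.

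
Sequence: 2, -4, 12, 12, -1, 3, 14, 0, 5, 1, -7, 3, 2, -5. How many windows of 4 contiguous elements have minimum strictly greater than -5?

2 -4 12 12 → min -4  > -5 ✓
-4 12 12 -1 → min -4  > -5 ✓
12 12 -1 3 → min -1  > -5 ✓
12 -1 3 14 → min -1  > -5 ✓
-1 3 14 0 → min -1  > -5 ✓
3 14 0 5 → min 0  > -5 ✓
14 0 5 1 → min 0  > -5 ✓
0 5 1 -7 → min -7
5 1 -7 3 → min -7
1 -7 3 2 → min -7
-7 3 2 -5 → min -7
7 windows satisfy the condition.

7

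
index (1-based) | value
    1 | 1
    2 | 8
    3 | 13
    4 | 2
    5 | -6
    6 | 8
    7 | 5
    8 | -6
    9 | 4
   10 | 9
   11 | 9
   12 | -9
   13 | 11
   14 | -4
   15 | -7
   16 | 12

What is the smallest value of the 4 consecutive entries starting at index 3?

-6

Elements at indices 3..6: 13, 2, -6, 8
min(13, 2, -6, 8) = -6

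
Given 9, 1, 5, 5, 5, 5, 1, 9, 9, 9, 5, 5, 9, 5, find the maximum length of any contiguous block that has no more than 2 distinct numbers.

7

add 9: window [9] (1 distinct), len 1
add 1: window [9, 1] (2 distinct), len 2
add 5: window [1, 5] (2 distinct), len 2
add 5: window [1, 5, 5] (2 distinct), len 3
add 5: window [1, 5, 5, 5] (2 distinct), len 4
add 5: window [1, 5, 5, 5, 5] (2 distinct), len 5
add 1: window [1, 5, 5, 5, 5, 1] (2 distinct), len 6
add 9: window [1, 9] (2 distinct), len 2
add 9: window [1, 9, 9] (2 distinct), len 3
add 9: window [1, 9, 9, 9] (2 distinct), len 4
add 5: window [9, 9, 9, 5] (2 distinct), len 4
add 5: window [9, 9, 9, 5, 5] (2 distinct), len 5
add 9: window [9, 9, 9, 5, 5, 9] (2 distinct), len 6
add 5: window [9, 9, 9, 5, 5, 9, 5] (2 distinct), len 7
Longest length with ≤2 distinct: 7.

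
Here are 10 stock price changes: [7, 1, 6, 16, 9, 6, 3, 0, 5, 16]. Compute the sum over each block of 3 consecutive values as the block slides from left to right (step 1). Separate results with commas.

[7, 1, 6] → sum 14
[1, 6, 16] → sum 23
[6, 16, 9] → sum 31
[16, 9, 6] → sum 31
[9, 6, 3] → sum 18
[6, 3, 0] → sum 9
[3, 0, 5] → sum 8
[0, 5, 16] → sum 21

14, 23, 31, 31, 18, 9, 8, 21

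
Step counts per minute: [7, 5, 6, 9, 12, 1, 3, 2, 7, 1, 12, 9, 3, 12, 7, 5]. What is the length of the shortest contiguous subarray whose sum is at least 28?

add 7: running sum 7 < 28
add 5: running sum 12 < 28
add 6: running sum 18 < 28
add 9: running sum 27 < 28
end 4: [5, 6, 9, 12] sum 32, len 4
end 5: [6, 9, 12, 1] sum 28, len 4
end 6: [6, 9, 12, 1, 3] sum 31, len 5
end 7: [6, 9, 12, 1, 3, 2] sum 33, len 6
end 8: [9, 12, 1, 3, 2, 7] sum 34, len 6
end 9: [9, 12, 1, 3, 2, 7, 1] sum 35, len 7
end 10: [12, 1, 3, 2, 7, 1, 12] sum 38, len 7
end 11: [7, 1, 12, 9] sum 29, len 4
end 12: [7, 1, 12, 9, 3] sum 32, len 5
end 13: [12, 9, 3, 12] sum 36, len 4
end 14: [9, 3, 12, 7] sum 31, len 4
end 15: [9, 3, 12, 7, 5] sum 36, len 5
Shortest qualifying length: 4.

4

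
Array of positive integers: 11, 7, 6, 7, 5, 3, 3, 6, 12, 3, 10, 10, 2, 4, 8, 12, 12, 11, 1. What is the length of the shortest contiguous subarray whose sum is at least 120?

17

add 11: running sum 11 < 120
add 7: running sum 18 < 120
add 6: running sum 24 < 120
add 7: running sum 31 < 120
add 5: running sum 36 < 120
add 3: running sum 39 < 120
add 3: running sum 42 < 120
add 6: running sum 48 < 120
add 12: running sum 60 < 120
add 3: running sum 63 < 120
add 10: running sum 73 < 120
add 10: running sum 83 < 120
add 2: running sum 85 < 120
add 4: running sum 89 < 120
add 8: running sum 97 < 120
add 12: running sum 109 < 120
add 12: shortest ending here [11, 7, 6, 7, 5, 3, 3, 6, 12, 3, 10, 10, 2, 4, 8, 12, 12] sum 121, len 17
add 11: shortest ending here [7, 6, 7, 5, 3, 3, 6, 12, 3, 10, 10, 2, 4, 8, 12, 12, 11] sum 121, len 17
add 1: shortest ending here [7, 6, 7, 5, 3, 3, 6, 12, 3, 10, 10, 2, 4, 8, 12, 12, 11, 1] sum 122, len 18
Shortest qualifying length: 17.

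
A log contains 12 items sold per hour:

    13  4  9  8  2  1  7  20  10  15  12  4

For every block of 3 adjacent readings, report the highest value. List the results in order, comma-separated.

13 4 9 → max 13
4 9 8 → max 9
9 8 2 → max 9
8 2 1 → max 8
2 1 7 → max 7
1 7 20 → max 20
7 20 10 → max 20
20 10 15 → max 20
10 15 12 → max 15
15 12 4 → max 15

13, 9, 9, 8, 7, 20, 20, 20, 15, 15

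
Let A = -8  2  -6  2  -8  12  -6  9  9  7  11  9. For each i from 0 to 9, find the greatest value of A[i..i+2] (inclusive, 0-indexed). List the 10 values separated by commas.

Sliding a size-3 window across the 12 values:
(-8, 2, -6) → max 2
(2, -6, 2) → max 2
(-6, 2, -8) → max 2
(2, -8, 12) → max 12
(-8, 12, -6) → max 12
(12, -6, 9) → max 12
(-6, 9, 9) → max 9
(9, 9, 7) → max 9
(9, 7, 11) → max 11
(7, 11, 9) → max 11

2, 2, 2, 12, 12, 12, 9, 9, 11, 11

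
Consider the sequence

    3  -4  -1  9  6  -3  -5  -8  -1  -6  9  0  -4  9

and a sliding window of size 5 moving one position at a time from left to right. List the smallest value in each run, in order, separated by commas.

-4, -4, -5, -8, -8, -8, -8, -8, -6, -6

[3, -4, -1, 9, 6] → min -4
[-4, -1, 9, 6, -3] → min -4
[-1, 9, 6, -3, -5] → min -5
[9, 6, -3, -5, -8] → min -8
[6, -3, -5, -8, -1] → min -8
[-3, -5, -8, -1, -6] → min -8
[-5, -8, -1, -6, 9] → min -8
[-8, -1, -6, 9, 0] → min -8
[-1, -6, 9, 0, -4] → min -6
[-6, 9, 0, -4, 9] → min -6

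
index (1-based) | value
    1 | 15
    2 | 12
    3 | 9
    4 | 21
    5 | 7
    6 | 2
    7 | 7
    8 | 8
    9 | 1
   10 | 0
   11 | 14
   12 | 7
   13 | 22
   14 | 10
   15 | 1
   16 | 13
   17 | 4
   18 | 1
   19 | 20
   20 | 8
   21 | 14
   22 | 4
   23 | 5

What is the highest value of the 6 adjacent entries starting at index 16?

20

Elements at indices 16..21: 13, 4, 1, 20, 8, 14
max(13, 4, 1, 20, 8, 14) = 20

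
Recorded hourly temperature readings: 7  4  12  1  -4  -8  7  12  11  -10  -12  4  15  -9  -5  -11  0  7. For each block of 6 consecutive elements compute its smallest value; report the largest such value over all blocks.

Window mins for each of the 13 positions:
(7, 4, 12, 1, -4, -8) → min -8
(4, 12, 1, -4, -8, 7) → min -8
(12, 1, -4, -8, 7, 12) → min -8
(1, -4, -8, 7, 12, 11) → min -8
(-4, -8, 7, 12, 11, -10) → min -10
(-8, 7, 12, 11, -10, -12) → min -12
(7, 12, 11, -10, -12, 4) → min -12
(12, 11, -10, -12, 4, 15) → min -12
(11, -10, -12, 4, 15, -9) → min -12
(-10, -12, 4, 15, -9, -5) → min -12
(-12, 4, 15, -9, -5, -11) → min -12
(4, 15, -9, -5, -11, 0) → min -11
(15, -9, -5, -11, 0, 7) → min -11
Largest of these is -8.

-8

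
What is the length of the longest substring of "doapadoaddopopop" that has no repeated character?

[d] len 1
[d, o] len 2
[d, o, a] len 3
[d, o, a, p] len 4
[p, a] len 2
[p, a, d] len 3
[p, a, d, o] len 4
[d, o, a] len 3
[o, a, d] len 3
[d] len 1
[d, o] len 2
[d, o, p] len 3
[p, o] len 2
[o, p] len 2
[p, o] len 2
[o, p] len 2
Longest all-distinct length: 4.

4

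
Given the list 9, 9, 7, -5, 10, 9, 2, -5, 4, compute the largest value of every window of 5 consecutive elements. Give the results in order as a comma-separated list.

10, 10, 10, 10, 10

(9, 9, 7, -5, 10) → max 10
(9, 7, -5, 10, 9) → max 10
(7, -5, 10, 9, 2) → max 10
(-5, 10, 9, 2, -5) → max 10
(10, 9, 2, -5, 4) → max 10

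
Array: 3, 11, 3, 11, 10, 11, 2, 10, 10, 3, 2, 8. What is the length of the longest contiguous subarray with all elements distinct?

4

add 3: [3] len 1
add 11: [3, 11] len 2
add 3 (repeat 3, move left end past it): [11, 3] len 2
add 11 (repeat 11, move left end past it): [3, 11] len 2
add 10: [3, 11, 10] len 3
add 11 (repeat 11, move left end past it): [10, 11] len 2
add 2: [10, 11, 2] len 3
add 10 (repeat 10, move left end past it): [11, 2, 10] len 3
add 10 (repeat 10, move left end past it): [10] len 1
add 3: [10, 3] len 2
add 2: [10, 3, 2] len 3
add 8: [10, 3, 2, 8] len 4
Longest all-distinct length: 4.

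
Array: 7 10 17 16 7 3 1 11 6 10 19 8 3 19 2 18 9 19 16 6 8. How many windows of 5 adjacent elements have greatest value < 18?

6

(7, 10, 17, 16, 7) → max 17  < 18 ✓
(10, 17, 16, 7, 3) → max 17  < 18 ✓
(17, 16, 7, 3, 1) → max 17  < 18 ✓
(16, 7, 3, 1, 11) → max 16  < 18 ✓
(7, 3, 1, 11, 6) → max 11  < 18 ✓
(3, 1, 11, 6, 10) → max 11  < 18 ✓
(1, 11, 6, 10, 19) → max 19
(11, 6, 10, 19, 8) → max 19
(6, 10, 19, 8, 3) → max 19
(10, 19, 8, 3, 19) → max 19
(19, 8, 3, 19, 2) → max 19
(8, 3, 19, 2, 18) → max 19
(3, 19, 2, 18, 9) → max 19
(19, 2, 18, 9, 19) → max 19
(2, 18, 9, 19, 16) → max 19
(18, 9, 19, 16, 6) → max 19
(9, 19, 16, 6, 8) → max 19
6 windows satisfy the condition.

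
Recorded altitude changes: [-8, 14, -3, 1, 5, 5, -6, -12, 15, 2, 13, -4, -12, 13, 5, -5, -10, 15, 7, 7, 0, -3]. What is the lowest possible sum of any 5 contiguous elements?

-9

Each size-5 window and its sum:
-8 14 -3 1 5 → sum 9
14 -3 1 5 5 → sum 22
-3 1 5 5 -6 → sum 2
1 5 5 -6 -12 → sum -7
5 5 -6 -12 15 → sum 7
5 -6 -12 15 2 → sum 4
-6 -12 15 2 13 → sum 12
-12 15 2 13 -4 → sum 14
15 2 13 -4 -12 → sum 14
2 13 -4 -12 13 → sum 12
13 -4 -12 13 5 → sum 15
-4 -12 13 5 -5 → sum -3
-12 13 5 -5 -10 → sum -9
13 5 -5 -10 15 → sum 18
5 -5 -10 15 7 → sum 12
-5 -10 15 7 7 → sum 14
-10 15 7 7 0 → sum 19
15 7 7 0 -3 → sum 26
Lowest of these is -9.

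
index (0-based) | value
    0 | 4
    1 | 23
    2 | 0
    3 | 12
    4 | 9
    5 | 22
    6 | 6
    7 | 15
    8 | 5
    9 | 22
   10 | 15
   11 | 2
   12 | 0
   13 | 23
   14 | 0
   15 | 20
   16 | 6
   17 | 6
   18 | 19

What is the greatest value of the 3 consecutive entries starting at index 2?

Elements at indices 2..4: 0, 12, 9
max(0, 12, 9) = 12

12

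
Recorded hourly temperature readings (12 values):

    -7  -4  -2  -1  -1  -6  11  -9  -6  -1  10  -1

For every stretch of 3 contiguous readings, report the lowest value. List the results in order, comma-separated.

-7, -4, -2, -6, -6, -9, -9, -9, -6, -1

Sliding a size-3 window across the 12 values:
(-7, -4, -2) → min -7
(-4, -2, -1) → min -4
(-2, -1, -1) → min -2
(-1, -1, -6) → min -6
(-1, -6, 11) → min -6
(-6, 11, -9) → min -9
(11, -9, -6) → min -9
(-9, -6, -1) → min -9
(-6, -1, 10) → min -6
(-1, 10, -1) → min -1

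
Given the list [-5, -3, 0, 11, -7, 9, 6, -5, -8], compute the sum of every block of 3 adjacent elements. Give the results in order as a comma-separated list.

-8, 8, 4, 13, 8, 10, -7

[-5, -3, 0] → sum -8
[-3, 0, 11] → sum 8
[0, 11, -7] → sum 4
[11, -7, 9] → sum 13
[-7, 9, 6] → sum 8
[9, 6, -5] → sum 10
[6, -5, -8] → sum -7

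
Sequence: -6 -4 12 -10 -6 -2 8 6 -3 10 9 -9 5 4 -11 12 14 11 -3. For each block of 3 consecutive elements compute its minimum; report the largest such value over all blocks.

11

-6 -4 12 → min -6
-4 12 -10 → min -10
12 -10 -6 → min -10
-10 -6 -2 → min -10
-6 -2 8 → min -6
-2 8 6 → min -2
8 6 -3 → min -3
6 -3 10 → min -3
-3 10 9 → min -3
10 9 -9 → min -9
9 -9 5 → min -9
-9 5 4 → min -9
5 4 -11 → min -11
4 -11 12 → min -11
-11 12 14 → min -11
12 14 11 → min 11
14 11 -3 → min -3
Largest of these is 11.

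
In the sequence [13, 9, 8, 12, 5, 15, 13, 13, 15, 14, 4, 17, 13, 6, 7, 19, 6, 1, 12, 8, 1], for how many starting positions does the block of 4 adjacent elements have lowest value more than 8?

(13, 9, 8, 12) → min 8
(9, 8, 12, 5) → min 5
(8, 12, 5, 15) → min 5
(12, 5, 15, 13) → min 5
(5, 15, 13, 13) → min 5
(15, 13, 13, 15) → min 13  > 8 ✓
(13, 13, 15, 14) → min 13  > 8 ✓
(13, 15, 14, 4) → min 4
(15, 14, 4, 17) → min 4
(14, 4, 17, 13) → min 4
(4, 17, 13, 6) → min 4
(17, 13, 6, 7) → min 6
(13, 6, 7, 19) → min 6
(6, 7, 19, 6) → min 6
(7, 19, 6, 1) → min 1
(19, 6, 1, 12) → min 1
(6, 1, 12, 8) → min 1
(1, 12, 8, 1) → min 1
2 windows satisfy the condition.

2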